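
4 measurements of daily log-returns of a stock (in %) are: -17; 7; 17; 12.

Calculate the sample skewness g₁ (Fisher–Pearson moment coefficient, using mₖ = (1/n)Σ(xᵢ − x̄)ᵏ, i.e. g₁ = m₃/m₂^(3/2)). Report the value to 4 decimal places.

-0.9074

x̄ = (-17 + 7 + 17 + 12) / 4 = 4.7500
deviations (xᵢ − x̄): -21.7500, 2.2500, 12.2500, 7.2500
Σ(xᵢ − x̄)² = 680.7500 ⇒ m₂ = 680.7500/4 = 170.18750
Σ(xᵢ − x̄)³ = -8058.3750 ⇒ m₃ = -8058.3750/4 = -2014.59375
m₂^(3/2) = 170.18750^(1.5) = 2220.19688
g₁ = m₃ / m₂^(3/2) = -2014.59375 / 2220.19688 ≈ -0.9074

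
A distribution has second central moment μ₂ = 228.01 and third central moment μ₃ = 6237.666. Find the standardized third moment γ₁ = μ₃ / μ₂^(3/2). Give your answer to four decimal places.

1.8117

σ = √μ₂ = √228.01 = 15.10000
σ³ = μ₂^(3/2) = 3442.95100
γ₁ = μ₃/σ³ = 6237.666 / 3442.95100 ≈ 1.8117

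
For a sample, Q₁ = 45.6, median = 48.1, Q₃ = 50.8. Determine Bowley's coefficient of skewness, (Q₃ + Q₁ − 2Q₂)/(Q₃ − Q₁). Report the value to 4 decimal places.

0.0385

numerator: Q₃ + Q₁ − 2Q₂ = 50.8 + 45.6 − 2×48.1 = 0.2000
denominator: Q₃ − Q₁ = 50.8 − 45.6 = 5.2000
Bowley skewness = 0.2000 / 5.2000 ≈ 0.0385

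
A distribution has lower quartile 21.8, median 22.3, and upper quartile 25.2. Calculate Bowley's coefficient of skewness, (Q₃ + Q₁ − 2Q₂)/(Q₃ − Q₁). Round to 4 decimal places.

numerator: Q₃ + Q₁ − 2Q₂ = 25.2 + 21.8 − 2×22.3 = 2.4000
denominator: Q₃ − Q₁ = 25.2 − 21.8 = 3.4000
Bowley skewness = 2.4000 / 3.4000 ≈ 0.7059

0.7059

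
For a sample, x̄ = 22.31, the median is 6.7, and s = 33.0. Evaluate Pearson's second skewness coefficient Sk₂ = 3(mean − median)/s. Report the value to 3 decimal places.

1.419

Sk₂ = 3(22.31 − 6.7) / 33.0 = 3 × 15.6100 / 33.0
    = 46.8300 / 33.0 ≈ 1.419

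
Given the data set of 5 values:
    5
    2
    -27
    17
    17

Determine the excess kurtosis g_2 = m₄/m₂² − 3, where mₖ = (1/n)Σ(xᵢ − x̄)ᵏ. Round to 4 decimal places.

x̄ = 2.8000
Σ(xᵢ − x̄)² = 1296.8000 ⇒ m₂ = 259.36000
Σ(xᵢ − x̄)⁴ = 869956.2560 ⇒ m₄ = 173991.25120
m₂² = 67267.60960
g_2 = m₄/m₂² − 3 = 2.58655 − 3 ≈ -0.4134

-0.4134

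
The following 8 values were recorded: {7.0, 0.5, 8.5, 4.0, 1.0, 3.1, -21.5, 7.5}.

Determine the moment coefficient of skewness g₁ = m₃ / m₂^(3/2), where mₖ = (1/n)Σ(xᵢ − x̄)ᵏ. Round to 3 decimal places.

x̄ = (7.0 + 0.5 + 8.5 + 4.0 + 1.0 + 3.1 - 21.5 + 7.5) / 8 = 1.2625
deviations (xᵢ − x̄): 5.7375, -0.7625, 7.2375, 2.7375, -0.2625, 1.8375, -22.7625, 6.2375
Σ(xᵢ − x̄)² = 653.8588 ⇒ m₂ = 653.8588/8 = 81.73234
Σ(xᵢ − x̄)³ = -10957.0475 ⇒ m₃ = -10957.0475/8 = -1369.63093
m₂^(3/2) = 81.73234^(1.5) = 738.90895
g₁ = m₃ / m₂^(3/2) = -1369.63093 / 738.90895 ≈ -1.854

-1.854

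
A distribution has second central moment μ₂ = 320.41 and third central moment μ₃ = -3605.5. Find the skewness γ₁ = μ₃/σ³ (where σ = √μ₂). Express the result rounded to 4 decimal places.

-0.6286

σ = √μ₂ = √320.41 = 17.90000
σ³ = μ₂^(3/2) = 5735.33900
γ₁ = μ₃/σ³ = -3605.5 / 5735.33900 ≈ -0.6286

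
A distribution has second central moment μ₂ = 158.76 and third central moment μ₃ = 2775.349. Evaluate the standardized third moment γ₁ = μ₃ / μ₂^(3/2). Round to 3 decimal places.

1.387

σ = √μ₂ = √158.76 = 12.60000
σ³ = μ₂^(3/2) = 2000.37600
γ₁ = μ₃/σ³ = 2775.349 / 2000.37600 ≈ 1.387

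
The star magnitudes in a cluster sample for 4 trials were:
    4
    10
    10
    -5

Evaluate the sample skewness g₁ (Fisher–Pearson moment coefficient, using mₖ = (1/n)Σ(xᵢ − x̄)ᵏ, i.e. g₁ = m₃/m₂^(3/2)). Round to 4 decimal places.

-0.6893

x̄ = (4 + 10 + 10 - 5) / 4 = 4.7500
deviations (xᵢ − x̄): -0.7500, 5.2500, 5.2500, -9.7500
Σ(xᵢ − x̄)² = 150.7500 ⇒ m₂ = 150.7500/4 = 37.68750
Σ(xᵢ − x̄)³ = -637.8750 ⇒ m₃ = -637.8750/4 = -159.46875
m₂^(3/2) = 37.68750^(1.5) = 231.36411
g₁ = m₃ / m₂^(3/2) = -159.46875 / 231.36411 ≈ -0.6893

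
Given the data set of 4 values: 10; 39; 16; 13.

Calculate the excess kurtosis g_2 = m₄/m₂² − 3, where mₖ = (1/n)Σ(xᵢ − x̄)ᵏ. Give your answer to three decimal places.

-0.755

x̄ = 19.5000
Σ(xᵢ − x̄)² = 525.0000 ⇒ m₂ = 131.25000
Σ(xᵢ − x̄)⁴ = 154670.2500 ⇒ m₄ = 38667.56250
m₂² = 17226.56250
g_2 = m₄/m₂² − 3 = 2.24465 − 3 ≈ -0.755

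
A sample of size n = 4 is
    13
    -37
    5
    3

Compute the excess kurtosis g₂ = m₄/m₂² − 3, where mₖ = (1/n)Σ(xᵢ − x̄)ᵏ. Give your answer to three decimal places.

-0.751

x̄ = -4.0000
Σ(xᵢ − x̄)² = 1508.0000 ⇒ m₂ = 377.00000
Σ(xᵢ − x̄)⁴ = 1278404.0000 ⇒ m₄ = 319601.00000
m₂² = 142129.00000
g₂ = m₄/m₂² − 3 = 2.24867 − 3 ≈ -0.751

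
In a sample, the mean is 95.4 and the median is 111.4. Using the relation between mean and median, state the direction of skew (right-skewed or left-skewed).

left-skewed

mean − median = 95.4 − 111.4 = -16.0
mean < median ⇒ the longer tail is on the left ⇒ left-skewed (negatively skewed).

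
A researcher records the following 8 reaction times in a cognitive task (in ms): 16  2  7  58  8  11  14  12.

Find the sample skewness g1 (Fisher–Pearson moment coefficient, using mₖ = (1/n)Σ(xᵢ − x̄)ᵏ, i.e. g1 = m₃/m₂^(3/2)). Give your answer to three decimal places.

1.983

x̄ = (16 + 2 + 7 + 58 + 8 + 11 + 14 + 12) / 8 = 16.0000
deviations (xᵢ − x̄): 0.0000, -14.0000, -9.0000, 42.0000, -8.0000, -5.0000, -2.0000, -4.0000
Σ(xᵢ − x̄)² = 2150.0000 ⇒ m₂ = 2150.0000/8 = 268.75000
Σ(xᵢ − x̄)³ = 69906.0000 ⇒ m₃ = 69906.0000/8 = 8738.25000
m₂^(3/2) = 268.75000^(1.5) = 4405.77901
g1 = m₃ / m₂^(3/2) = 8738.25000 / 4405.77901 ≈ 1.983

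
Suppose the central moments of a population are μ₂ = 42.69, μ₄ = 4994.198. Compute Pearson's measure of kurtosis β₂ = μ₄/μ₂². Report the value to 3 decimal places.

μ₂² = 42.69² = 1822.43610
μ₄/μ₂² = 4994.198 / 1822.43610 = 2.74040
β₂ ≈ 2.740

2.740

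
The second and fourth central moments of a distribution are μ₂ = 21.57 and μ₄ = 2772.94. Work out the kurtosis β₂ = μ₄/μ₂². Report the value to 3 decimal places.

5.960

μ₂² = 21.57² = 465.26490
μ₄/μ₂² = 2772.94 / 465.26490 = 5.95992
β₂ ≈ 5.960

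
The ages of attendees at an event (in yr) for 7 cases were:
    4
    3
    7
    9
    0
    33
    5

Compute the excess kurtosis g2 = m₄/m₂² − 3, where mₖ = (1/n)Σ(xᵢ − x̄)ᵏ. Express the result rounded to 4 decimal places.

1.5746

x̄ = 8.7143
Σ(xᵢ − x̄)² = 737.4286 ⇒ m₂ = 105.34694
Σ(xᵢ − x̄)⁴ = 355385.0437 ⇒ m₄ = 50769.29196
m₂² = 11097.97751
g2 = m₄/m₂² − 3 = 4.57464 − 3 ≈ 1.5746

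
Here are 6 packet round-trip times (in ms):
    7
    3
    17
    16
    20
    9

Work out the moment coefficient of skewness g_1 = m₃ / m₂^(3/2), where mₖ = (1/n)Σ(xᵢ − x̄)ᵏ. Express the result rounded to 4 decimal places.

x̄ = (7 + 3 + 17 + 16 + 20 + 9) / 6 = 12.0000
deviations (xᵢ − x̄): -5.0000, -9.0000, 5.0000, 4.0000, 8.0000, -3.0000
Σ(xᵢ − x̄)² = 220.0000 ⇒ m₂ = 220.0000/6 = 36.66667
Σ(xᵢ − x̄)³ = -180.0000 ⇒ m₃ = -180.0000/6 = -30.00000
m₂^(3/2) = 36.66667^(1.5) = 222.02769
g_1 = m₃ / m₂^(3/2) = -30.00000 / 222.02769 ≈ -0.1351

-0.1351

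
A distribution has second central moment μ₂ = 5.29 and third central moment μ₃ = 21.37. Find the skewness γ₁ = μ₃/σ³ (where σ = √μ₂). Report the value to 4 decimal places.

σ = √μ₂ = √5.29 = 2.30000
σ³ = μ₂^(3/2) = 12.16700
γ₁ = μ₃/σ³ = 21.37 / 12.16700 ≈ 1.7564

1.7564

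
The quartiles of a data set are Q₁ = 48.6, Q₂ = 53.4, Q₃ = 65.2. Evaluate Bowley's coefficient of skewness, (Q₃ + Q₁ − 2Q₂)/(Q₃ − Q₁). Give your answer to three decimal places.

0.422

numerator: Q₃ + Q₁ − 2Q₂ = 65.2 + 48.6 − 2×53.4 = 7.0000
denominator: Q₃ − Q₁ = 65.2 − 48.6 = 16.6000
Bowley skewness = 7.0000 / 16.6000 ≈ 0.422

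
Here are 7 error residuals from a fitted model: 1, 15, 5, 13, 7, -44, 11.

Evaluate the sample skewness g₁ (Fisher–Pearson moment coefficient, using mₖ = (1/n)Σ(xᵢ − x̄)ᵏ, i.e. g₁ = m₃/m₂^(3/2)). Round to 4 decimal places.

x̄ = (1 + 15 + 5 + 13 + 7 - 44 + 11) / 7 = 1.1429
deviations (xᵢ − x̄): -0.1429, 13.8571, 3.8571, 11.8571, 5.8571, -45.1429, 9.8571
Σ(xᵢ − x̄)² = 2516.8571 ⇒ m₂ = 2516.8571/7 = 359.55102
Σ(xᵢ − x̄)³ = -86451.6735 ⇒ m₃ = -86451.6735/7 = -12350.23907
m₂^(3/2) = 359.55102^(1.5) = 6817.74555
g₁ = m₃ / m₂^(3/2) = -12350.23907 / 6817.74555 ≈ -1.8115

-1.8115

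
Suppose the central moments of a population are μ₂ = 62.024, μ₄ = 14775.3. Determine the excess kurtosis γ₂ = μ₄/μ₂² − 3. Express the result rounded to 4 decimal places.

μ₂² = 62.024² = 3846.97658
μ₄/μ₂² = 14775.3 / 3846.97658 = 3.84076
γ₂ = 3.84076 − 3 ≈ 0.8408

0.8408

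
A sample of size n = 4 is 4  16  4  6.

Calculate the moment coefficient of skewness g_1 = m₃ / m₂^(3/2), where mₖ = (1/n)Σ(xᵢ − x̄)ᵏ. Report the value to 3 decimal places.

x̄ = (4 + 16 + 4 + 6) / 4 = 7.5000
deviations (xᵢ − x̄): -3.5000, 8.5000, -3.5000, -1.5000
Σ(xᵢ − x̄)² = 99.0000 ⇒ m₂ = 99.0000/4 = 24.75000
Σ(xᵢ − x̄)³ = 525.0000 ⇒ m₃ = 525.0000/4 = 131.25000
m₂^(3/2) = 24.75000^(1.5) = 123.12970
g_1 = m₃ / m₂^(3/2) = 131.25000 / 123.12970 ≈ 1.066

1.066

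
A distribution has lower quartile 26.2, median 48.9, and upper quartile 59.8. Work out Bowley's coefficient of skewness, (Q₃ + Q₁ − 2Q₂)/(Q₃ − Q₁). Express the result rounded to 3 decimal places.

-0.351

numerator: Q₃ + Q₁ − 2Q₂ = 59.8 + 26.2 − 2×48.9 = -11.8000
denominator: Q₃ − Q₁ = 59.8 − 26.2 = 33.6000
Bowley skewness = -11.8000 / 33.6000 ≈ -0.351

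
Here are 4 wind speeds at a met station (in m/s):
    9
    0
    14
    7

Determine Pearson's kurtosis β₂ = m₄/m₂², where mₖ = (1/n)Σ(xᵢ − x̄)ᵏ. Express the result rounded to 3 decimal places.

1.943

x̄ = 7.5000
Σ(xᵢ − x̄)² = 101.0000 ⇒ m₂ = 25.25000
Σ(xᵢ − x̄)⁴ = 4954.2500 ⇒ m₄ = 1238.56250
m₂² = 637.56250
β₂ = m₄/m₂² = 1238.56250 / 637.56250 ≈ 1.943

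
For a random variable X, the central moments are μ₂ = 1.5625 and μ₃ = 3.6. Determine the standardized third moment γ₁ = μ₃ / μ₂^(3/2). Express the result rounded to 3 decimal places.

1.843

σ = √μ₂ = √1.5625 = 1.25000
σ³ = μ₂^(3/2) = 1.95313
γ₁ = μ₃/σ³ = 3.6 / 1.95313 ≈ 1.843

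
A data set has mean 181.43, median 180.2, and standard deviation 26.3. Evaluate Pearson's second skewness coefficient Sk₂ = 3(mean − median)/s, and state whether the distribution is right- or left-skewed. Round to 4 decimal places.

0.1403, right-skewed

Sk₂ = 3(181.43 − 180.2) / 26.3 = 3 × 1.2300 / 26.3
    = 3.6900 / 26.3 ≈ 0.1403
Sk₂ > 0 ⇒ mean > median ⇒ right-skewed (positive skew).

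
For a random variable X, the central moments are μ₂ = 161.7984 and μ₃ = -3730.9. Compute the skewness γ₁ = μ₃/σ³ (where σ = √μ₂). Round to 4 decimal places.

-1.8128

σ = √μ₂ = √161.7984 = 12.72000
σ³ = μ₂^(3/2) = 2058.07565
γ₁ = μ₃/σ³ = -3730.9 / 2058.07565 ≈ -1.8128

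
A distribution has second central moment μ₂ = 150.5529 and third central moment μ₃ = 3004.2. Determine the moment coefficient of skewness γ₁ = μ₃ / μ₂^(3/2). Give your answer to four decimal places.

1.6263

σ = √μ₂ = √150.5529 = 12.27000
σ³ = μ₂^(3/2) = 1847.28408
γ₁ = μ₃/σ³ = 3004.2 / 1847.28408 ≈ 1.6263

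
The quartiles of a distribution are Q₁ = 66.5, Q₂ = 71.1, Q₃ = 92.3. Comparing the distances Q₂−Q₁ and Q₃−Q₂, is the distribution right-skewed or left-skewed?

Q₂ − Q₁ = 4.6;  Q₃ − Q₂ = 21.2
Q₃ − Q₂ > Q₂ − Q₁ ⇒ the upper half is more spread out ⇒ right-skewed.

right-skewed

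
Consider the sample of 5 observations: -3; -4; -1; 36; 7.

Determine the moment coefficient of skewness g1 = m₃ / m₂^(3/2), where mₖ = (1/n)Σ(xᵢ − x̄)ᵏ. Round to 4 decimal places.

x̄ = (-3 - 4 - 1 + 36 + 7) / 5 = 7.0000
deviations (xᵢ − x̄): -10.0000, -11.0000, -8.0000, 29.0000, 0.0000
Σ(xᵢ − x̄)² = 1126.0000 ⇒ m₂ = 1126.0000/5 = 225.20000
Σ(xᵢ − x̄)³ = 21546.0000 ⇒ m₃ = 21546.0000/5 = 4309.20000
m₂^(3/2) = 225.20000^(1.5) = 3379.50100
g1 = m₃ / m₂^(3/2) = 4309.20000 / 3379.50100 ≈ 1.2751

1.2751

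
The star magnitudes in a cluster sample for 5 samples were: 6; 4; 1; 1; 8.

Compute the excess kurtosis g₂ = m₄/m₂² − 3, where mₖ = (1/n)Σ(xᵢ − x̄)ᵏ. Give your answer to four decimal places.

-1.4972

x̄ = 4.0000
Σ(xᵢ − x̄)² = 38.0000 ⇒ m₂ = 7.60000
Σ(xᵢ − x̄)⁴ = 434.0000 ⇒ m₄ = 86.80000
m₂² = 57.76000
g₂ = m₄/m₂² − 3 = 1.50277 − 3 ≈ -1.4972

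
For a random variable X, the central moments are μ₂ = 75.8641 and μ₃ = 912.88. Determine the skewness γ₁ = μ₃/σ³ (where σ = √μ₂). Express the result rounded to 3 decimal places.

σ = √μ₂ = √75.8641 = 8.71000
σ³ = μ₂^(3/2) = 660.77631
γ₁ = μ₃/σ³ = 912.88 / 660.77631 ≈ 1.382

1.382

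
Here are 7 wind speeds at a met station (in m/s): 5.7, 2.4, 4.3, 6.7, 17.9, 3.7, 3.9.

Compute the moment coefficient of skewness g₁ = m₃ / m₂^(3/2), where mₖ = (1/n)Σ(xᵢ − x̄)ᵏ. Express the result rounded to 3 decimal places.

1.752

x̄ = (5.7 + 2.4 + 4.3 + 6.7 + 17.9 + 3.7 + 3.9) / 7 = 6.3714
deviations (xᵢ − x̄): -0.6714, -3.9714, -2.0714, 0.3286, 11.5286, -2.6714, -2.4714
Σ(xᵢ − x̄)² = 166.7743 ⇒ m₂ = 166.7743/7 = 23.82490
Σ(xᵢ − x̄)³ = 1426.2851 ⇒ m₃ = 1426.2851/7 = 203.75501
m₂^(3/2) = 23.82490^(1.5) = 116.29113
g₁ = m₃ / m₂^(3/2) = 203.75501 / 116.29113 ≈ 1.752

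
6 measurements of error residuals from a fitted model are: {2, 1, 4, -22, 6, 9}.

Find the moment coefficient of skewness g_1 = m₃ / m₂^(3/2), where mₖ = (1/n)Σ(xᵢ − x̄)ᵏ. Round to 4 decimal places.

x̄ = (2 + 1 + 4 - 22 + 6 + 9) / 6 = 0.0000
deviations (xᵢ − x̄): 2.0000, 1.0000, 4.0000, -22.0000, 6.0000, 9.0000
Σ(xᵢ − x̄)² = 622.0000 ⇒ m₂ = 622.0000/6 = 103.66667
Σ(xᵢ − x̄)³ = -9630.0000 ⇒ m₃ = -9630.0000/6 = -1605.00000
m₂^(3/2) = 103.66667^(1.5) = 1055.50113
g_1 = m₃ / m₂^(3/2) = -1605.00000 / 1055.50113 ≈ -1.5206

-1.5206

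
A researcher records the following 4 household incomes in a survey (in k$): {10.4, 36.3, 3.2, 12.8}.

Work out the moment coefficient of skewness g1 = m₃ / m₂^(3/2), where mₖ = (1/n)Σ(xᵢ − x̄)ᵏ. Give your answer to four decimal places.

x̄ = (10.4 + 36.3 + 3.2 + 12.8) / 4 = 15.6750
deviations (xᵢ − x̄): -5.2750, 20.6250, -12.4750, -2.8750
Σ(xᵢ − x̄)² = 617.1075 ⇒ m₂ = 617.1075/4 = 154.27687
Σ(xᵢ − x̄)³ = 6661.7081 ⇒ m₃ = 6661.7081/4 = 1665.42703
m₂^(3/2) = 154.27687^(1.5) = 1916.24595
g1 = m₃ / m₂^(3/2) = 1665.42703 / 1916.24595 ≈ 0.8691

0.8691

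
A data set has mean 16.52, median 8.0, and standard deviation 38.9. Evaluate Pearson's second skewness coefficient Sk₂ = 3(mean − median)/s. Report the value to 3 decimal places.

Sk₂ = 3(16.52 − 8.0) / 38.9 = 3 × 8.5200 / 38.9
    = 25.5600 / 38.9 ≈ 0.657

0.657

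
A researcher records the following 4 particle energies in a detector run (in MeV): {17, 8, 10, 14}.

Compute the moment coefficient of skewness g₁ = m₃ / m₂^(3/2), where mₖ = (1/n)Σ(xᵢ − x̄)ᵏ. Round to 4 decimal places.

x̄ = (17 + 8 + 10 + 14) / 4 = 12.2500
deviations (xᵢ − x̄): 4.7500, -4.2500, -2.2500, 1.7500
Σ(xᵢ − x̄)² = 48.7500 ⇒ m₂ = 48.7500/4 = 12.18750
Σ(xᵢ − x̄)³ = 24.3750 ⇒ m₃ = 24.3750/4 = 6.09375
m₂^(3/2) = 12.18750^(1.5) = 42.54729
g₁ = m₃ / m₂^(3/2) = 6.09375 / 42.54729 ≈ 0.1432

0.1432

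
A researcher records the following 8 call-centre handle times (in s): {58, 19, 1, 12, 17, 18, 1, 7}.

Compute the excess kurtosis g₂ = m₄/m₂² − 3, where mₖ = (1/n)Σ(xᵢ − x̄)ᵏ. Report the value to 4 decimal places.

1.5391

x̄ = 16.6250
Σ(xᵢ − x̄)² = 2321.8750 ⇒ m₂ = 290.23438
Σ(xᵢ − x̄)⁴ = 3058854.0566 ⇒ m₄ = 382356.75708
m₂² = 84235.99243
g₂ = m₄/m₂² − 3 = 4.53911 − 3 ≈ 1.5391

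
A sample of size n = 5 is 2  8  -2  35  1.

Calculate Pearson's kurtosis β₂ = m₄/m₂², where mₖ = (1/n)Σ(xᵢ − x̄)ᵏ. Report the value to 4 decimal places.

2.9573

x̄ = 8.8000
Σ(xᵢ − x̄)² = 910.8000 ⇒ m₂ = 182.16000
Σ(xᵢ − x̄)⁴ = 490644.8160 ⇒ m₄ = 98128.96320
m₂² = 33182.26560
β₂ = m₄/m₂² = 98128.96320 / 33182.26560 ≈ 2.9573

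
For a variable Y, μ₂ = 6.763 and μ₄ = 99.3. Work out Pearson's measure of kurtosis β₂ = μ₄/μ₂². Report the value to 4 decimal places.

μ₂² = 6.763² = 45.73817
μ₄/μ₂² = 99.3 / 45.73817 = 2.17105
β₂ ≈ 2.1711

2.1711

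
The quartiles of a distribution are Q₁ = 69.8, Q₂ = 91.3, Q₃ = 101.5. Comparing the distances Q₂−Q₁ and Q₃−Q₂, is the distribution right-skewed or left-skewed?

Q₂ − Q₁ = 21.5;  Q₃ − Q₂ = 10.2
Q₂ − Q₁ > Q₃ − Q₂ ⇒ the lower half is more spread out ⇒ left-skewed.

left-skewed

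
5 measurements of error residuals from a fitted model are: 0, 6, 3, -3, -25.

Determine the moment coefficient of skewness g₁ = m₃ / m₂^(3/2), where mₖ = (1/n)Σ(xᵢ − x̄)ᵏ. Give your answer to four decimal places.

x̄ = (0 + 6 + 3 - 3 - 25) / 5 = -3.8000
deviations (xᵢ − x̄): 3.8000, 9.8000, 6.8000, 0.8000, -21.2000
Σ(xᵢ − x̄)² = 606.8000 ⇒ m₂ = 606.8000/5 = 121.36000
Σ(xᵢ − x̄)³ = -8217.1200 ⇒ m₃ = -8217.1200/5 = -1643.42400
m₂^(3/2) = 121.36000^(1.5) = 1336.94442
g₁ = m₃ / m₂^(3/2) = -1643.42400 / 1336.94442 ≈ -1.2292

-1.2292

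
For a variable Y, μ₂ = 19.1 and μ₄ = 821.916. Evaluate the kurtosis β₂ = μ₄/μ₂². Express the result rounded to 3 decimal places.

μ₂² = 19.1² = 364.81000
μ₄/μ₂² = 821.916 / 364.81000 = 2.25300
β₂ ≈ 2.253

2.253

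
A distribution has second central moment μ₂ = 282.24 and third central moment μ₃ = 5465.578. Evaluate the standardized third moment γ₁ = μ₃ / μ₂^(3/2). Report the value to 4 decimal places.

σ = √μ₂ = √282.24 = 16.80000
σ³ = μ₂^(3/2) = 4741.63200
γ₁ = μ₃/σ³ = 5465.578 / 4741.63200 ≈ 1.1527

1.1527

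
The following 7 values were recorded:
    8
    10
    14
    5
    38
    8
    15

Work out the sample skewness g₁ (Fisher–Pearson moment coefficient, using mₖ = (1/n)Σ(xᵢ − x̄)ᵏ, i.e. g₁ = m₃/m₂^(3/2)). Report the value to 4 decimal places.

x̄ = (8 + 10 + 14 + 5 + 38 + 8 + 15) / 7 = 14.0000
deviations (xᵢ − x̄): -6.0000, -4.0000, 0.0000, -9.0000, 24.0000, -6.0000, 1.0000
Σ(xᵢ − x̄)² = 746.0000 ⇒ m₂ = 746.0000/7 = 106.57143
Σ(xᵢ − x̄)³ = 12600.0000 ⇒ m₃ = 12600.0000/7 = 1800.00000
m₂^(3/2) = 106.57143^(1.5) = 1100.17350
g₁ = m₃ / m₂^(3/2) = 1800.00000 / 1100.17350 ≈ 1.6361

1.6361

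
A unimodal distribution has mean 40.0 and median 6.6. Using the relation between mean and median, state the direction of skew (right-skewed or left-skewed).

right-skewed

mean − median = 40.0 − 6.6 = 33.4
mean > median ⇒ the longer tail is on the right ⇒ right-skewed (positively skewed).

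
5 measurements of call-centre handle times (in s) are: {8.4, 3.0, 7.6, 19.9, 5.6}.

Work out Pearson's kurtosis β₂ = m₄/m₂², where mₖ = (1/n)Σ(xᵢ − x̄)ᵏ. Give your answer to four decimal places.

x̄ = 8.9000
Σ(xᵢ − x̄)² = 168.6400 ⇒ m₂ = 33.72800
Σ(xᵢ − x̄)⁴ = 15974.2468 ⇒ m₄ = 3194.84936
m₂² = 1137.57798
β₂ = m₄/m₂² = 3194.84936 / 1137.57798 ≈ 2.8085

2.8085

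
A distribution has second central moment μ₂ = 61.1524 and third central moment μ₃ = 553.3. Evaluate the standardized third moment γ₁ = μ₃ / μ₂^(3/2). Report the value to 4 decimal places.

1.1570

σ = √μ₂ = √61.1524 = 7.82000
σ³ = μ₂^(3/2) = 478.21177
γ₁ = μ₃/σ³ = 553.3 / 478.21177 ≈ 1.1570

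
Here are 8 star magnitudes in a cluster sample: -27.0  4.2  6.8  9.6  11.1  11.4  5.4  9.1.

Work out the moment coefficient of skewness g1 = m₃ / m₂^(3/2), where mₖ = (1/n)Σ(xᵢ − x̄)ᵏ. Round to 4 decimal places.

-2.0837

x̄ = (-27.0 + 4.2 + 6.8 + 9.6 + 11.1 + 11.4 + 5.4 + 9.1) / 8 = 3.8250
deviations (xᵢ − x̄): -30.8250, 0.3750, 2.9750, 5.7750, 7.2750, 7.5750, 1.5750, 5.2750
Σ(xᵢ − x̄)² = 1133.1350 ⇒ m₂ = 1133.1350/8 = 141.64188
Σ(xᵢ − x̄)³ = -28099.9553 ⇒ m₃ = -28099.9553/8 = -3512.49441
m₂^(3/2) = 141.64188^(1.5) = 1685.72800
g1 = m₃ / m₂^(3/2) = -3512.49441 / 1685.72800 ≈ -2.0837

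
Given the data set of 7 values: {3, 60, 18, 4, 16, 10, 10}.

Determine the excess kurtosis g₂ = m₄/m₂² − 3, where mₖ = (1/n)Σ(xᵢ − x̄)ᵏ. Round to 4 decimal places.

x̄ = 17.2857
Σ(xᵢ − x̄)² = 2313.4286 ⇒ m₂ = 330.48980
Σ(xᵢ − x̄)⁴ = 3407280.9621 ⇒ m₄ = 486754.42316
m₂² = 109223.50521
g₂ = m₄/m₂² − 3 = 4.45650 − 3 ≈ 1.4565

1.4565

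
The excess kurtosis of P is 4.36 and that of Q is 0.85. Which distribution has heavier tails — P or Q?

Higher excess kurtosis ⇒ heavier tails relative to the normal distribution.
4.36 vs 0.85: the larger is 4.36, so P has heavier tails.

P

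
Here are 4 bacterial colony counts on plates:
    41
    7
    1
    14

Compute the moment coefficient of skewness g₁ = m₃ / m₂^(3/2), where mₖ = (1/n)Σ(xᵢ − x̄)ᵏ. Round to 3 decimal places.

x̄ = (41 + 7 + 1 + 14) / 4 = 15.7500
deviations (xᵢ − x̄): 25.2500, -8.7500, -14.7500, -1.7500
Σ(xᵢ − x̄)² = 934.7500 ⇒ m₂ = 934.7500/4 = 233.68750
Σ(xᵢ − x̄)³ = 12214.1250 ⇒ m₃ = 12214.1250/4 = 3053.53125
m₂^(3/2) = 233.68750^(1.5) = 3572.34360
g₁ = m₃ / m₂^(3/2) = 3053.53125 / 3572.34360 ≈ 0.855

0.855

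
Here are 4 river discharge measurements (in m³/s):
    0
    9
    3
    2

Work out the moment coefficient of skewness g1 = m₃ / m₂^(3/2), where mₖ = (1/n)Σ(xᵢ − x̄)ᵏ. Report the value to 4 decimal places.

0.7950

x̄ = (0 + 9 + 3 + 2) / 4 = 3.5000
deviations (xᵢ − x̄): -3.5000, 5.5000, -0.5000, -1.5000
Σ(xᵢ − x̄)² = 45.0000 ⇒ m₂ = 45.0000/4 = 11.25000
Σ(xᵢ − x̄)³ = 120.0000 ⇒ m₃ = 120.0000/4 = 30.00000
m₂^(3/2) = 11.25000^(1.5) = 37.73365
g1 = m₃ / m₂^(3/2) = 30.00000 / 37.73365 ≈ 0.7950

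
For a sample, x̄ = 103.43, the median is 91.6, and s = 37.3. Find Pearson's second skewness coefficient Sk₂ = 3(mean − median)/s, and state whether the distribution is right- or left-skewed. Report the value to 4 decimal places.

Sk₂ = 3(103.43 − 91.6) / 37.3 = 3 × 11.8300 / 37.3
    = 35.4900 / 37.3 ≈ 0.9515
Sk₂ > 0 ⇒ mean > median ⇒ right-skewed (positive skew).

0.9515, right-skewed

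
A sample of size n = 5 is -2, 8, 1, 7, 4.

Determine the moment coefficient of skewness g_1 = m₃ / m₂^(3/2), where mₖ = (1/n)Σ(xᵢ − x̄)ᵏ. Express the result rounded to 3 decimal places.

-0.267

x̄ = (-2 + 8 + 1 + 7 + 4) / 5 = 3.6000
deviations (xᵢ − x̄): -5.6000, 4.4000, -2.6000, 3.4000, 0.4000
Σ(xᵢ − x̄)² = 69.2000 ⇒ m₂ = 69.2000/5 = 13.84000
Σ(xᵢ − x̄)³ = -68.6400 ⇒ m₃ = -68.6400/5 = -13.72800
m₂^(3/2) = 13.84000^(1.5) = 51.48778
g_1 = m₃ / m₂^(3/2) = -13.72800 / 51.48778 ≈ -0.267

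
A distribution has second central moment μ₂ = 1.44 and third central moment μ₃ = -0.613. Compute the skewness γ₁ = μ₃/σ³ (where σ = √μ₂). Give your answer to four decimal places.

-0.3547

σ = √μ₂ = √1.44 = 1.20000
σ³ = μ₂^(3/2) = 1.72800
γ₁ = μ₃/σ³ = -0.613 / 1.72800 ≈ -0.3547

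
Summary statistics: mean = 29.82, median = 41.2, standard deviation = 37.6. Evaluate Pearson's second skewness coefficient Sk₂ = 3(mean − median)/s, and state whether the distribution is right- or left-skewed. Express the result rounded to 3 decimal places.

Sk₂ = 3(29.82 − 41.2) / 37.6 = 3 × -11.3800 / 37.6
    = -34.1400 / 37.6 ≈ -0.908
Sk₂ < 0 ⇒ mean < median ⇒ left-skewed (negative skew).

-0.908, left-skewed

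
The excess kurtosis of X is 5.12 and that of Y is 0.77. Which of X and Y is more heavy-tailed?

Higher excess kurtosis ⇒ heavier tails relative to the normal distribution.
5.12 vs 0.77: the larger is 5.12, so X has heavier tails.

X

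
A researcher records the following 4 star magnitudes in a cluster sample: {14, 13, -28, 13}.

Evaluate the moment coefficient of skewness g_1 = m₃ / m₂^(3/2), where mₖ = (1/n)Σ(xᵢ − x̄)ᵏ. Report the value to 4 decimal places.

x̄ = (14 + 13 - 28 + 13) / 4 = 3.0000
deviations (xᵢ − x̄): 11.0000, 10.0000, -31.0000, 10.0000
Σ(xᵢ − x̄)² = 1282.0000 ⇒ m₂ = 1282.0000/4 = 320.50000
Σ(xᵢ − x̄)³ = -26460.0000 ⇒ m₃ = -26460.0000/4 = -6615.00000
m₂^(3/2) = 320.50000^(1.5) = 5737.75567
g_1 = m₃ / m₂^(3/2) = -6615.00000 / 5737.75567 ≈ -1.1529

-1.1529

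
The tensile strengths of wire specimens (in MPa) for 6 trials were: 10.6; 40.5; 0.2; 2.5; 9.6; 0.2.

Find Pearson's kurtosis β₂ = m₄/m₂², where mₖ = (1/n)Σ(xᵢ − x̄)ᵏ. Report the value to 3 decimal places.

x̄ = 10.6000
Σ(xᵢ − x̄)² = 1176.9400 ⇒ m₂ = 196.15667
Σ(xᵢ − x̄)⁴ = 826956.7234 ⇒ m₄ = 137826.12057
m₂² = 38477.43788
β₂ = m₄/m₂² = 137826.12057 / 38477.43788 ≈ 3.582

3.582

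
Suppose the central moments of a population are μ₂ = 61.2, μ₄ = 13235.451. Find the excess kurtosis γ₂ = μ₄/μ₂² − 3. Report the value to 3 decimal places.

μ₂² = 61.2² = 3745.44000
μ₄/μ₂² = 13235.451 / 3745.44000 = 3.53375
γ₂ = 3.53375 − 3 ≈ 0.534

0.534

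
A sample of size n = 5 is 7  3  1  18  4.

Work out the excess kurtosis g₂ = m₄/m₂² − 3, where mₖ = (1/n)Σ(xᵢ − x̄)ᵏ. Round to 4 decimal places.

x̄ = 6.6000
Σ(xᵢ − x̄)² = 181.2000 ⇒ m₂ = 36.24000
Σ(xᵢ − x̄)⁴ = 18086.7360 ⇒ m₄ = 3617.34720
m₂² = 1313.33760
g₂ = m₄/m₂² − 3 = 2.75432 − 3 ≈ -0.2457

-0.2457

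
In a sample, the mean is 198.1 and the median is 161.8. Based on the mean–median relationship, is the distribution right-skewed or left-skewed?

mean − median = 198.1 − 161.8 = 36.3
mean > median ⇒ the longer tail is on the right ⇒ right-skewed (positively skewed).

right-skewed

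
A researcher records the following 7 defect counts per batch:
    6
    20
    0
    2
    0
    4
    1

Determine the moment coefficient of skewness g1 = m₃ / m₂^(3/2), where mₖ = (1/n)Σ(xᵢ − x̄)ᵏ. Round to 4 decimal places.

1.6646

x̄ = (6 + 20 + 0 + 2 + 0 + 4 + 1) / 7 = 4.7143
deviations (xᵢ − x̄): 1.2857, 15.2857, -4.7143, -2.7143, -4.7143, -0.7143, -3.7143
Σ(xᵢ − x̄)² = 301.4286 ⇒ m₂ = 301.4286/7 = 43.06122
Σ(xᵢ − x̄)³ = 3292.5306 ⇒ m₃ = 3292.5306/7 = 470.36152
m₂^(3/2) = 43.06122^(1.5) = 282.57228
g1 = m₃ / m₂^(3/2) = 470.36152 / 282.57228 ≈ 1.6646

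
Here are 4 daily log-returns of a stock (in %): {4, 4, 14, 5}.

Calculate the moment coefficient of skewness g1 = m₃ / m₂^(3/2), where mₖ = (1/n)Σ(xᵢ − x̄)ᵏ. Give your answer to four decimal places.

1.1229

x̄ = (4 + 4 + 14 + 5) / 4 = 6.7500
deviations (xᵢ − x̄): -2.7500, -2.7500, 7.2500, -1.7500
Σ(xᵢ − x̄)² = 70.7500 ⇒ m₂ = 70.7500/4 = 17.68750
Σ(xᵢ − x̄)³ = 334.1250 ⇒ m₃ = 334.1250/4 = 83.53125
m₂^(3/2) = 17.68750^(1.5) = 74.38745
g1 = m₃ / m₂^(3/2) = 83.53125 / 74.38745 ≈ 1.1229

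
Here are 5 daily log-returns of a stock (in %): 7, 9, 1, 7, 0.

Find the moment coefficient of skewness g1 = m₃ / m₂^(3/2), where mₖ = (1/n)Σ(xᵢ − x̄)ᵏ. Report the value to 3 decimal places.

x̄ = (7 + 9 + 1 + 7 + 0) / 5 = 4.8000
deviations (xᵢ − x̄): 2.2000, 4.2000, -3.8000, 2.2000, -4.8000
Σ(xᵢ − x̄)² = 64.8000 ⇒ m₂ = 64.8000/5 = 12.96000
Σ(xᵢ − x̄)³ = -70.0800 ⇒ m₃ = -70.0800/5 = -14.01600
m₂^(3/2) = 12.96000^(1.5) = 46.65600
g1 = m₃ / m₂^(3/2) = -14.01600 / 46.65600 ≈ -0.300

-0.300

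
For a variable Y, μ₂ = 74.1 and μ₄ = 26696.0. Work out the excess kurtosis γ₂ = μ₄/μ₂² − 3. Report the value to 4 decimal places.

1.8619

μ₂² = 74.1² = 5490.81000
μ₄/μ₂² = 26696.0 / 5490.81000 = 4.86194
γ₂ = 4.86194 − 3 ≈ 1.8619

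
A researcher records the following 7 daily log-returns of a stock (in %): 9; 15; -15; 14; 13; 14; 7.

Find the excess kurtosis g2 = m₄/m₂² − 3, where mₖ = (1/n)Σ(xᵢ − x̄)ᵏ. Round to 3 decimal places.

1.461

x̄ = 8.1429
Σ(xᵢ − x̄)² = 676.8571 ⇒ m₂ = 96.69388
Σ(xᵢ − x̄)⁴ = 291982.1749 ⇒ m₄ = 41711.73928
m₂² = 9349.70596
g2 = m₄/m₂² − 3 = 4.46129 − 3 ≈ 1.461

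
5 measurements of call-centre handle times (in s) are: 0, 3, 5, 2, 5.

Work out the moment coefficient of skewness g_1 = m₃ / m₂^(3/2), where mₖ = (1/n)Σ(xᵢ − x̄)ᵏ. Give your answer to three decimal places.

-0.351

x̄ = (0 + 3 + 5 + 2 + 5) / 5 = 3.0000
deviations (xᵢ − x̄): -3.0000, 0.0000, 2.0000, -1.0000, 2.0000
Σ(xᵢ − x̄)² = 18.0000 ⇒ m₂ = 18.0000/5 = 3.60000
Σ(xᵢ − x̄)³ = -12.0000 ⇒ m₃ = -12.0000/5 = -2.40000
m₂^(3/2) = 3.60000^(1.5) = 6.83052
g_1 = m₃ / m₂^(3/2) = -2.40000 / 6.83052 ≈ -0.351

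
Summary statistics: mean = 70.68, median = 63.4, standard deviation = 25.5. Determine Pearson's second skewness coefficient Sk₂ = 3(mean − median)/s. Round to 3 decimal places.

Sk₂ = 3(70.68 − 63.4) / 25.5 = 3 × 7.2800 / 25.5
    = 21.8400 / 25.5 ≈ 0.856

0.856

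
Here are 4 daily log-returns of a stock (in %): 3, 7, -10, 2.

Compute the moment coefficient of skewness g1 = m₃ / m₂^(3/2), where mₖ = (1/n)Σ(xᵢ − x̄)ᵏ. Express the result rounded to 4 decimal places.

-0.8459

x̄ = (3 + 7 - 10 + 2) / 4 = 0.5000
deviations (xᵢ − x̄): 2.5000, 6.5000, -10.5000, 1.5000
Σ(xᵢ − x̄)² = 161.0000 ⇒ m₂ = 161.0000/4 = 40.25000
Σ(xᵢ − x̄)³ = -864.0000 ⇒ m₃ = -864.0000/4 = -216.00000
m₂^(3/2) = 40.25000^(1.5) = 255.35762
g1 = m₃ / m₂^(3/2) = -216.00000 / 255.35762 ≈ -0.8459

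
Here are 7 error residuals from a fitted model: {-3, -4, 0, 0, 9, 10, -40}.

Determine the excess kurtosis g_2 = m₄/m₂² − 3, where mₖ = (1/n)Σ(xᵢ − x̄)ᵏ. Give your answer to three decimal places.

1.262

x̄ = -4.0000
Σ(xᵢ − x̄)² = 1694.0000 ⇒ m₂ = 242.00000
Σ(xᵢ − x̄)⁴ = 1747106.0000 ⇒ m₄ = 249586.57143
m₂² = 58564.00000
g_2 = m₄/m₂² − 3 = 4.26177 − 3 ≈ 1.262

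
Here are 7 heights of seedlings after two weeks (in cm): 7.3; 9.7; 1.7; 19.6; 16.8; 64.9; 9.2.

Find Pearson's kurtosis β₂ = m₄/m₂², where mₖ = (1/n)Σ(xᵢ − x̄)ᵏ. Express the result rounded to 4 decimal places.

4.4751

x̄ = 18.4571
Σ(xᵢ − x̄)² = 2728.6571 ⇒ m₂ = 389.80816
Σ(xᵢ − x̄)⁴ = 4759964.9691 ⇒ m₄ = 679994.99558
m₂² = 151950.40415
β₂ = m₄/m₂² = 679994.99558 / 151950.40415 ≈ 4.4751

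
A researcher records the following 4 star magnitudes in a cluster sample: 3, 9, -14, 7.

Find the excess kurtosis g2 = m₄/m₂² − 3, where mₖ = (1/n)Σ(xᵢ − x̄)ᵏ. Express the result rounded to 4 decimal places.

x̄ = 1.2500
Σ(xᵢ − x̄)² = 328.7500 ⇒ m₂ = 82.18750
Σ(xᵢ − x̄)⁴ = 58795.3281 ⇒ m₄ = 14698.83203
m₂² = 6754.78516
g2 = m₄/m₂² − 3 = 2.17606 − 3 ≈ -0.8239

-0.8239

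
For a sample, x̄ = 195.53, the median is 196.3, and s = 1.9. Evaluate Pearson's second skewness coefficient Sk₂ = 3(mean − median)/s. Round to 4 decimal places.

-1.2158

Sk₂ = 3(195.53 − 196.3) / 1.9 = 3 × -0.7700 / 1.9
    = -2.3100 / 1.9 ≈ -1.2158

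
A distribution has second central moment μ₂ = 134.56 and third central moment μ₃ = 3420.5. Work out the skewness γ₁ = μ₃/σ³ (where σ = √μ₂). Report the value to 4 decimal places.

σ = √μ₂ = √134.56 = 11.60000
σ³ = μ₂^(3/2) = 1560.89600
γ₁ = μ₃/σ³ = 3420.5 / 1560.89600 ≈ 2.1914

2.1914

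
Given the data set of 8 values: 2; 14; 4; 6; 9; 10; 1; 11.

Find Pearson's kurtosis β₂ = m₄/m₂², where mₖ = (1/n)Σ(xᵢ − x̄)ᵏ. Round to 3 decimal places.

1.709

x̄ = 7.1250
Σ(xᵢ − x̄)² = 148.8750 ⇒ m₂ = 18.60938
Σ(xᵢ − x̄)⁴ = 4734.4629 ⇒ m₄ = 591.80786
m₂² = 346.30884
β₂ = m₄/m₂² = 591.80786 / 346.30884 ≈ 1.709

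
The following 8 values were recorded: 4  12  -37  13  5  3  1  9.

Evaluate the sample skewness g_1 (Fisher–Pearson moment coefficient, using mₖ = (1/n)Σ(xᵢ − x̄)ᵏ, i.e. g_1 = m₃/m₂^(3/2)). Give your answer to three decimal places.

-1.944

x̄ = (4 + 12 - 37 + 13 + 5 + 3 + 1 + 9) / 8 = 1.2500
deviations (xᵢ − x̄): 2.7500, 10.7500, -38.2500, 11.7500, 3.7500, 1.7500, -0.2500, 7.7500
Σ(xᵢ − x̄)² = 1801.5000 ⇒ m₂ = 1801.5000/8 = 225.18750
Σ(xᵢ − x̄)³ = -52553.2500 ⇒ m₃ = -52553.2500/8 = -6569.15625
m₂^(3/2) = 225.18750^(1.5) = 3379.21963
g_1 = m₃ / m₂^(3/2) = -6569.15625 / 3379.21963 ≈ -1.944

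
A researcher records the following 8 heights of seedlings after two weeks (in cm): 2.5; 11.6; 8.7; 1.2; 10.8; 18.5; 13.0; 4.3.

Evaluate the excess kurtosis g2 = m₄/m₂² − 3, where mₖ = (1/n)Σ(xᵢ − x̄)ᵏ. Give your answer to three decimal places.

-1.002

x̄ = 8.8250
Σ(xᵢ − x̄)² = 241.2750 ⇒ m₂ = 30.15938
Σ(xᵢ − x̄)⁴ = 14540.3880 ⇒ m₄ = 1817.54850
m₂² = 909.58790
g2 = m₄/m₂² − 3 = 1.99821 − 3 ≈ -1.002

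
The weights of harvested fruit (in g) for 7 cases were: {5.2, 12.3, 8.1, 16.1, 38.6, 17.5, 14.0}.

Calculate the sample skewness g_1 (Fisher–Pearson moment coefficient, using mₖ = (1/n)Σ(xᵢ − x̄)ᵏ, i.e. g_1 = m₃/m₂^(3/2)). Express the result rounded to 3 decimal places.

x̄ = (5.2 + 12.3 + 8.1 + 16.1 + 38.6 + 17.5 + 14.0) / 7 = 15.9714
deviations (xᵢ − x̄): -10.7714, -3.6714, -7.8714, 0.1286, 22.6286, 1.5286, -1.9714
Σ(xᵢ − x̄)² = 709.7543 ⇒ m₂ = 709.7543/7 = 101.39347
Σ(xᵢ − x̄)³ = 9795.9842 ⇒ m₃ = 9795.9842/7 = 1399.42632
m₂^(3/2) = 101.39347^(1.5) = 1020.97469
g_1 = m₃ / m₂^(3/2) = 1399.42632 / 1020.97469 ≈ 1.371

1.371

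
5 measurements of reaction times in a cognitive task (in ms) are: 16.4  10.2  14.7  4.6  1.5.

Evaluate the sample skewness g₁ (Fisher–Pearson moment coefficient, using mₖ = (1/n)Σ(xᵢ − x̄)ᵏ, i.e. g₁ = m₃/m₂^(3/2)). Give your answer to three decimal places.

x̄ = (16.4 + 10.2 + 14.7 + 4.6 + 1.5) / 5 = 9.4800
deviations (xᵢ − x̄): 6.9200, 0.7200, 5.2200, -4.8800, -7.9800
Σ(xᵢ − x̄)² = 163.1480 ⇒ m₂ = 163.1480/5 = 32.62960
Σ(xᵢ − x̄)³ = -150.4001 ⇒ m₃ = -150.4001/5 = -30.08002
m₂^(3/2) = 32.62960^(1.5) = 186.38786
g₁ = m₃ / m₂^(3/2) = -30.08002 / 186.38786 ≈ -0.161

-0.161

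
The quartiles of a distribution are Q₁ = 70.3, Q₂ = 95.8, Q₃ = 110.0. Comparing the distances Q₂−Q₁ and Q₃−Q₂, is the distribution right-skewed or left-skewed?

Q₂ − Q₁ = 25.5;  Q₃ − Q₂ = 14.2
Q₂ − Q₁ > Q₃ − Q₂ ⇒ the lower half is more spread out ⇒ left-skewed.

left-skewed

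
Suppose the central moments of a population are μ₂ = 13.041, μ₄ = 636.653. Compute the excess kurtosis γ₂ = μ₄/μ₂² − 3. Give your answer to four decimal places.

0.7435

μ₂² = 13.041² = 170.06768
μ₄/μ₂² = 636.653 / 170.06768 = 3.74353
γ₂ = 3.74353 − 3 ≈ 0.7435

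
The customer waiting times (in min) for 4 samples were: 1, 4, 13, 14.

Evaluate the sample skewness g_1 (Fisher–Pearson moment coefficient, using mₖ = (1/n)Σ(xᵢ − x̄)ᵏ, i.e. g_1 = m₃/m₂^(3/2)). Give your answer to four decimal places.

x̄ = (1 + 4 + 13 + 14) / 4 = 8.0000
deviations (xᵢ − x̄): -7.0000, -4.0000, 5.0000, 6.0000
Σ(xᵢ − x̄)² = 126.0000 ⇒ m₂ = 126.0000/4 = 31.50000
Σ(xᵢ − x̄)³ = -66.0000 ⇒ m₃ = -66.0000/4 = -16.50000
m₂^(3/2) = 31.50000^(1.5) = 176.79331
g_1 = m₃ / m₂^(3/2) = -16.50000 / 176.79331 ≈ -0.0933

-0.0933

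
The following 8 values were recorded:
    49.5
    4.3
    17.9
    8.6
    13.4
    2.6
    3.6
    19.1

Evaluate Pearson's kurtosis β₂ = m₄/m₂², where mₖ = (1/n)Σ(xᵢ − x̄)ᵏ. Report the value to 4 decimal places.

x̄ = 14.8750
Σ(xᵢ − x̄)² = 1657.0750 ⇒ m₂ = 207.13438
Σ(xᵢ − x̄)⁴ = 1490666.4398 ⇒ m₄ = 186333.30498
m₂² = 42904.64931
β₂ = m₄/m₂² = 186333.30498 / 42904.64931 ≈ 4.3430

4.3430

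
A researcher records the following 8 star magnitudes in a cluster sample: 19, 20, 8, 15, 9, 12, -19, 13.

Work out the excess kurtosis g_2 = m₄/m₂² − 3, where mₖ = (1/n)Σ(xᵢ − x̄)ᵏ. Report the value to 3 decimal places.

1.889

x̄ = 9.6250
Σ(xᵢ − x̄)² = 1063.8750 ⇒ m₂ = 132.98438
Σ(xᵢ − x̄)⁴ = 691715.6191 ⇒ m₄ = 86464.45239
m₂² = 17684.84399
g_2 = m₄/m₂² − 3 = 4.88918 − 3 ≈ 1.889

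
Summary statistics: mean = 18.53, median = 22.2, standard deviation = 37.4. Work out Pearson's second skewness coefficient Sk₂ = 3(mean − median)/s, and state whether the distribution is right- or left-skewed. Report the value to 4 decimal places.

-0.2944, left-skewed

Sk₂ = 3(18.53 − 22.2) / 37.4 = 3 × -3.6700 / 37.4
    = -11.0100 / 37.4 ≈ -0.2944
Sk₂ < 0 ⇒ mean < median ⇒ left-skewed (negative skew).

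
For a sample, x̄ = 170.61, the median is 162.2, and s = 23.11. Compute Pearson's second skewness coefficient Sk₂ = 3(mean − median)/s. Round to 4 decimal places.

Sk₂ = 3(170.61 − 162.2) / 23.11 = 3 × 8.4100 / 23.11
    = 25.2300 / 23.11 ≈ 1.0917

1.0917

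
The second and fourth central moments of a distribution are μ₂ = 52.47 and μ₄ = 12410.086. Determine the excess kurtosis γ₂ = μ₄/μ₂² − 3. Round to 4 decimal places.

μ₂² = 52.47² = 2753.10090
μ₄/μ₂² = 12410.086 / 2753.10090 = 4.50768
γ₂ = 4.50768 − 3 ≈ 1.5077

1.5077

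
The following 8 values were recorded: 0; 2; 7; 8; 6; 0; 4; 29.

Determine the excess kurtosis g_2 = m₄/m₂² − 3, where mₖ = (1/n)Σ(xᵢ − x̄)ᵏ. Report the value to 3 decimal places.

2.022

x̄ = 7.0000
Σ(xᵢ − x̄)² = 618.0000 ⇒ m₂ = 77.25000
Σ(xᵢ − x̄)⁴ = 239766.0000 ⇒ m₄ = 29970.75000
m₂² = 5967.56250
g_2 = m₄/m₂² − 3 = 5.02228 − 3 ≈ 2.022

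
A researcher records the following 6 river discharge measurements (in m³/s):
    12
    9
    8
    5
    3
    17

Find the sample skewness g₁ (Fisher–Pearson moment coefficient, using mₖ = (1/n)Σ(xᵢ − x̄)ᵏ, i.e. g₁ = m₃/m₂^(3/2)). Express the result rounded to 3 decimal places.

x̄ = (12 + 9 + 8 + 5 + 3 + 17) / 6 = 9.0000
deviations (xᵢ − x̄): 3.0000, 0.0000, -1.0000, -4.0000, -6.0000, 8.0000
Σ(xᵢ − x̄)² = 126.0000 ⇒ m₂ = 126.0000/6 = 21.00000
Σ(xᵢ − x̄)³ = 258.0000 ⇒ m₃ = 258.0000/6 = 43.00000
m₂^(3/2) = 21.00000^(1.5) = 96.23409
g₁ = m₃ / m₂^(3/2) = 43.00000 / 96.23409 ≈ 0.447

0.447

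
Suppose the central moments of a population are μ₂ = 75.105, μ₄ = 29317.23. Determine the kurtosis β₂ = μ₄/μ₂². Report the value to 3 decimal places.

5.197

μ₂² = 75.105² = 5640.76103
μ₄/μ₂² = 29317.23 / 5640.76103 = 5.19739
β₂ ≈ 5.197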